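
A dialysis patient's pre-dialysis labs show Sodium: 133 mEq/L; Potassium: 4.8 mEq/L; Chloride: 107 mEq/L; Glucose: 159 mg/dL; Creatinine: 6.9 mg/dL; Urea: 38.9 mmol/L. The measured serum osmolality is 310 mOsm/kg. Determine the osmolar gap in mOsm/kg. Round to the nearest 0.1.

Calculated osmolality = 2·Na + glucose/18 + urea
= 2·133 + 159/18 + 38.9
= 266 + 8.83 + 38.90
= 313.73 mOsm/kg ≈ 313.7 mOsm/kg
Osmolar gap = measured − calculated = 310 − 313.7 = -3.7 mOsm/kg

-3.7 mOsm/kg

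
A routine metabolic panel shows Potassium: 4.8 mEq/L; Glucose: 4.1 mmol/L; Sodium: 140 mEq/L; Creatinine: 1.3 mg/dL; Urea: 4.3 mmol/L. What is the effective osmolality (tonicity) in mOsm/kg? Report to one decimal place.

Effective osmolality excludes urea (freely permeant across cell membranes):
2·Na + glucose
= 2·140 + 4.1
= 280 + 4.1
= 284.1 mOsm/kg

284.1 mOsm/kg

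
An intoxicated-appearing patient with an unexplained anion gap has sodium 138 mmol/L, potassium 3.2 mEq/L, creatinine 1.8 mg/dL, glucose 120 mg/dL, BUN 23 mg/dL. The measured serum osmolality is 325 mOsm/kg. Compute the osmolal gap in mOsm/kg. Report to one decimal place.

Calculated osmolality = 2·Na + glucose/18 + BUN/2.8
= 2·138 + 120/18 + 23/2.8
= 276 + 6.67 + 8.21
= 290.88 mOsm/kg ≈ 290.9 mOsm/kg
Osmolar gap = measured − calculated = 325 − 290.9 = 34.1 mOsm/kg

34.1 mOsm/kg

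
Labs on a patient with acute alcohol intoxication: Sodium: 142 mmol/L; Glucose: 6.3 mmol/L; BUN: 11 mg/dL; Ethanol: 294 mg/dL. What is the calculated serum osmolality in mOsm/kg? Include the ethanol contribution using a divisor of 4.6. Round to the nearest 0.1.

Calculated osmolality = 2·Na + glucose + BUN/2.8 + ethanol/4.6
= 2·142 + 6.3 + 11/2.8 + 294/4.6
= 284 + 6.30 + 3.93 + 63.91
= 358.14 mOsm/kg

358.1 mOsm/kg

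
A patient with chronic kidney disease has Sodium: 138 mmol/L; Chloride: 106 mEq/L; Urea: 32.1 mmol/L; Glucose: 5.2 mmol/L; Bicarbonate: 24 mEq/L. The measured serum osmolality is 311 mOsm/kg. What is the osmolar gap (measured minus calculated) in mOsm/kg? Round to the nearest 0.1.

Calculated osmolality = 2·Na + glucose + urea
= 2·138 + 5.2 + 32.1
= 276 + 5.20 + 32.10
= 313.3 mOsm/kg ≈ 313.3 mOsm/kg
Osmolar gap = measured − calculated = 311 − 313.3 = -2.3 mOsm/kg

-2.3 mOsm/kg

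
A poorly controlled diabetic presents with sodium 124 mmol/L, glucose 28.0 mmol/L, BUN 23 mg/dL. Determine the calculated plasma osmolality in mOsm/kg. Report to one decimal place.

284.2 mOsm/kg

Calculated osmolality = 2·Na + glucose + BUN/2.8
= 2·124 + 28 + 23/2.8
= 248 + 28 + 8.21
= 284.21 mOsm/kg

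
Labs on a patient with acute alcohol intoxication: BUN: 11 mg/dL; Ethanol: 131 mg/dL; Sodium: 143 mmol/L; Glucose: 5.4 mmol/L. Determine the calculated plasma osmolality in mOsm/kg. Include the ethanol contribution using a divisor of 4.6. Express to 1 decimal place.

323.8 mOsm/kg

Calculated osmolality = 2·Na + glucose + BUN/2.8 + ethanol/4.6
= 2·143 + 5.4 + 11/2.8 + 131/4.6
= 286 + 5.40 + 3.93 + 28.48
= 323.81 mOsm/kg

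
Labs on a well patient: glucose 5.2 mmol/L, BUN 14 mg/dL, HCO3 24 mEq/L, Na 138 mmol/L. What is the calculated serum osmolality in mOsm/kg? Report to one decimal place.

Calculated osmolality = 2·Na + glucose + BUN/2.8
= 2·138 + 5.2 + 14/2.8
= 276 + 5.20 + 5
= 286.2 mOsm/kg

286.2 mOsm/kg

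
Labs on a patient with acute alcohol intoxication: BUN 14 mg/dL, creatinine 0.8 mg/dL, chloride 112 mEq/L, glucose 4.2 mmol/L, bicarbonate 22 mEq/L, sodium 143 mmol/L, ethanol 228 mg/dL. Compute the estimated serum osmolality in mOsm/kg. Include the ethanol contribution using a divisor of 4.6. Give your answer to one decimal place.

Calculated osmolality = 2·Na + glucose + BUN/2.8 + ethanol/4.6
= 2·143 + 4.2 + 14/2.8 + 228/4.6
= 286 + 4.20 + 5 + 49.57
= 344.77 mOsm/kg

344.8 mOsm/kg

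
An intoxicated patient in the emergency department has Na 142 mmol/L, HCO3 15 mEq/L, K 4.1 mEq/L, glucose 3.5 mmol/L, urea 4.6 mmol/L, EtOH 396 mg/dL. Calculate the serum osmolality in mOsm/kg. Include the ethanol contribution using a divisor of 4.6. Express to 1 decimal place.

Calculated osmolality = 2·Na + glucose + urea + ethanol/4.6
= 2·142 + 3.5 + 4.6 + 396/4.6
= 284 + 3.50 + 4.60 + 86.09
= 378.19 mOsm/kg

378.2 mOsm/kg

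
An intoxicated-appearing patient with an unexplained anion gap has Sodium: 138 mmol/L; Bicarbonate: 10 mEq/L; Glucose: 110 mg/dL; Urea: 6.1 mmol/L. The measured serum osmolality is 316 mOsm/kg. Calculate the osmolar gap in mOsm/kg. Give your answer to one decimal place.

27.8 mOsm/kg

Calculated osmolality = 2·Na + glucose/18 + urea
= 2·138 + 110/18 + 6.1
= 276 + 6.11 + 6.10
= 288.21 mOsm/kg ≈ 288.2 mOsm/kg
Osmolar gap = measured − calculated = 316 − 288.2 = 27.8 mOsm/kg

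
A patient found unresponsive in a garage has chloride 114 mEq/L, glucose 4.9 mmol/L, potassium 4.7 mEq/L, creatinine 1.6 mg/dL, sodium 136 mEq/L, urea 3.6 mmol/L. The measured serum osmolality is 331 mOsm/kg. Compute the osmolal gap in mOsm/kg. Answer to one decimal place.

50.5 mOsm/kg

Calculated osmolality = 2·Na + glucose + urea
= 2·136 + 4.9 + 3.6
= 272 + 4.90 + 3.60
= 280.5 mOsm/kg ≈ 280.5 mOsm/kg
Osmolar gap = measured − calculated = 331 − 280.5 = 50.5 mOsm/kg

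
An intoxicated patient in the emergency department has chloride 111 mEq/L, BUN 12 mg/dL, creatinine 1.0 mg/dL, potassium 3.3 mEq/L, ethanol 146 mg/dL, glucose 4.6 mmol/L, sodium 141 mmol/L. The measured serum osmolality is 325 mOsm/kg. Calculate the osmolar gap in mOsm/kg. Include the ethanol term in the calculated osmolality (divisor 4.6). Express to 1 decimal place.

Calculated osmolality = 2·Na + glucose + BUN/2.8 + ethanol/4.6
= 2·141 + 4.6 + 12/2.8 + 146/4.6
= 282 + 4.60 + 4.29 + 31.74
= 322.63 mOsm/kg ≈ 322.6 mOsm/kg
Osmolar gap = measured − calculated = 325 − 322.6 = 2.4 mOsm/kg

2.4 mOsm/kg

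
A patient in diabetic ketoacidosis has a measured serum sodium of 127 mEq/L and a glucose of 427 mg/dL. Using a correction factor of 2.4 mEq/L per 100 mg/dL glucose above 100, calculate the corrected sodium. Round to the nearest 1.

Corrected Na = measured Na + 2.4 · (glucose − 100)/100
= 127 + 2.4 · (427 − 100)/100
= 127 + 7.8
= 134.8 mEq/L

135 mEq/L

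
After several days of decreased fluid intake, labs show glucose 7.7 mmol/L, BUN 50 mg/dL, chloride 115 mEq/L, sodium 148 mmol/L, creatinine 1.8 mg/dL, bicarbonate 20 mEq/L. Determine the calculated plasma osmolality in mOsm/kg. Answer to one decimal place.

Calculated osmolality = 2·Na + glucose + BUN/2.8
= 2·148 + 7.7 + 50/2.8
= 296 + 7.70 + 17.86
= 321.56 mOsm/kg

321.6 mOsm/kg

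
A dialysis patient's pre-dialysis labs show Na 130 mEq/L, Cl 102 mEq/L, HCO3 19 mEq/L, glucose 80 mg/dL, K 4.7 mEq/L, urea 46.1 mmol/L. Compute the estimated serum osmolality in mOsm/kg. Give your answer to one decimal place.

Calculated osmolality = 2·Na + glucose/18 + urea
= 2·130 + 80/18 + 46.1
= 260 + 4.44 + 46.10
= 310.54 mOsm/kg

310.5 mOsm/kg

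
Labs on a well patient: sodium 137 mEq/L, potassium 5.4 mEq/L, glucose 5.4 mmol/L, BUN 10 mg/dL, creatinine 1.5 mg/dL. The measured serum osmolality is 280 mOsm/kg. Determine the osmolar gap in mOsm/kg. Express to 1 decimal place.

Calculated osmolality = 2·Na + glucose + BUN/2.8
= 2·137 + 5.4 + 10/2.8
= 274 + 5.40 + 3.57
= 282.97 mOsm/kg ≈ 283.0 mOsm/kg
Osmolar gap = measured − calculated = 280 − 283.0 = -3.0 mOsm/kg

-3.0 mOsm/kg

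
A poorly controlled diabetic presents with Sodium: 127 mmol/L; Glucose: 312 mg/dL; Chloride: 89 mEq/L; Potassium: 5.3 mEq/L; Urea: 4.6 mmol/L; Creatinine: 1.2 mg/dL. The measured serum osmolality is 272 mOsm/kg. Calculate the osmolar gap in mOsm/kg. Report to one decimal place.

-3.9 mOsm/kg

Calculated osmolality = 2·Na + glucose/18 + urea
= 2·127 + 312/18 + 4.6
= 254 + 17.33 + 4.60
= 275.93 mOsm/kg ≈ 275.9 mOsm/kg
Osmolar gap = measured − calculated = 272 − 275.9 = -3.9 mOsm/kg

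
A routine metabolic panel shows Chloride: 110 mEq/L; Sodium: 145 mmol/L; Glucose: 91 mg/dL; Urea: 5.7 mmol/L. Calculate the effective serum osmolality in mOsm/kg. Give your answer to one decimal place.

295.1 mOsm/kg

Effective osmolality excludes urea (freely permeant across cell membranes):
2·Na + glucose/18
= 2·145 + 91/18
= 290 + 5.06
= 295.06 mOsm/kg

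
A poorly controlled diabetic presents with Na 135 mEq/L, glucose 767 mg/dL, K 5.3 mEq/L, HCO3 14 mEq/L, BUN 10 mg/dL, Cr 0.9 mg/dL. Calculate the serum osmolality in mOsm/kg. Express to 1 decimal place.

316.2 mOsm/kg

Calculated osmolality = 2·Na + glucose/18 + BUN/2.8
= 2·135 + 767/18 + 10/2.8
= 270 + 42.61 + 3.57
= 316.18 mOsm/kg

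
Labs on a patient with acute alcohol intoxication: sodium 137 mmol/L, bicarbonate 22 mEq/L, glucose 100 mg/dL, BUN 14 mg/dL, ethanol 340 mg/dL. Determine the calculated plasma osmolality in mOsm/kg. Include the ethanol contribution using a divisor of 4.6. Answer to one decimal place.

Calculated osmolality = 2·Na + glucose/18 + BUN/2.8 + ethanol/4.6
= 2·137 + 100/18 + 14/2.8 + 340/4.6
= 274 + 5.56 + 5 + 73.91
= 358.47 mOsm/kg

358.5 mOsm/kg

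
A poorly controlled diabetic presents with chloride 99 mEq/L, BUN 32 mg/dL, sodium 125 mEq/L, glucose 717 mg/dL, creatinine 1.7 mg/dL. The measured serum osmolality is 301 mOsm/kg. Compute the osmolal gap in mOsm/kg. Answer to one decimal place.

Calculated osmolality = 2·Na + glucose/18 + BUN/2.8
= 2·125 + 717/18 + 32/2.8
= 250 + 39.83 + 11.43
= 301.26 mOsm/kg ≈ 301.3 mOsm/kg
Osmolar gap = measured − calculated = 301 − 301.3 = -0.3 mOsm/kg

-0.3 mOsm/kg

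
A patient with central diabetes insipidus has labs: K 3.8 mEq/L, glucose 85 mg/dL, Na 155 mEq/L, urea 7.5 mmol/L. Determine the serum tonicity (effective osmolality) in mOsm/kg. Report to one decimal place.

314.7 mOsm/kg

Effective osmolality excludes urea (freely permeant across cell membranes):
2·Na + glucose/18
= 2·155 + 85/18
= 310 + 4.72
= 314.72 mOsm/kg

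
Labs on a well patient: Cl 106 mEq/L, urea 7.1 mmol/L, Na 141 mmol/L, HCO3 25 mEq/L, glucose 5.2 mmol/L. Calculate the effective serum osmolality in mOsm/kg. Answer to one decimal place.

Effective osmolality excludes urea (freely permeant across cell membranes):
2·Na + glucose
= 2·141 + 5.2
= 282 + 5.2
= 287.2 mOsm/kg

287.2 mOsm/kg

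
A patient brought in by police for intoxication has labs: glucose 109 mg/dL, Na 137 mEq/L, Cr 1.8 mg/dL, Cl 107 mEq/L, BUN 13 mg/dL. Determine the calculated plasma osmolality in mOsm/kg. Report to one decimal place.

Calculated osmolality = 2·Na + glucose/18 + BUN/2.8
= 2·137 + 109/18 + 13/2.8
= 274 + 6.06 + 4.64
= 284.7 mOsm/kg

284.7 mOsm/kg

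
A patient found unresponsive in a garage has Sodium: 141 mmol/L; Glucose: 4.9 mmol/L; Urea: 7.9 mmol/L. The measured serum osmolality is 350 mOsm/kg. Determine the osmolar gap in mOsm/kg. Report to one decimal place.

Calculated osmolality = 2·Na + glucose + urea
= 2·141 + 4.9 + 7.9
= 282 + 4.90 + 7.90
= 294.8 mOsm/kg ≈ 294.8 mOsm/kg
Osmolar gap = measured − calculated = 350 − 294.8 = 55.2 mOsm/kg

55.2 mOsm/kg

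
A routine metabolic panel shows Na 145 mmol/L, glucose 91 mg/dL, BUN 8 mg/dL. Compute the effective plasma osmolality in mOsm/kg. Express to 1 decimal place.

295.1 mOsm/kg

Effective osmolality excludes urea (freely permeant across cell membranes):
2·Na + glucose/18
= 2·145 + 91/18
= 290 + 5.06
= 295.06 mOsm/kg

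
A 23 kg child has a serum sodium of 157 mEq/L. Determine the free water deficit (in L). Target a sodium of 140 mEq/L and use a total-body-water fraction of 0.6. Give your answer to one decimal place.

TBW = 0.6 · 23 = 13.8 L
Free water deficit = TBW · (Na/140 − 1)
= 13.8 · (157/140 − 1)
= 13.8 · 0.1214
= 1.68 L

1.7 L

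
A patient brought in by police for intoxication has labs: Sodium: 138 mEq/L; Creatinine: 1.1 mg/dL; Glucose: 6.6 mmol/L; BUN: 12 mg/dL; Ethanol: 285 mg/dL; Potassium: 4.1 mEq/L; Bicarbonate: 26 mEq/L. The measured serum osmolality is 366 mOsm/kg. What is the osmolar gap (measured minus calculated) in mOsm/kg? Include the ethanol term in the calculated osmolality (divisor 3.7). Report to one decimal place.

2.1 mOsm/kg

Calculated osmolality = 2·Na + glucose + BUN/2.8 + ethanol/3.7
= 2·138 + 6.6 + 12/2.8 + 285/3.7
= 276 + 6.60 + 4.29 + 77.03
= 363.92 mOsm/kg ≈ 363.9 mOsm/kg
Osmolar gap = measured − calculated = 366 − 363.9 = 2.1 mOsm/kg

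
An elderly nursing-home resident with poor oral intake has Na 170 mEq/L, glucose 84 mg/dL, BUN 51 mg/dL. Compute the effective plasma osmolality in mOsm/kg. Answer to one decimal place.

Effective osmolality excludes urea (freely permeant across cell membranes):
2·Na + glucose/18
= 2·170 + 84/18
= 340 + 4.67
= 344.67 mOsm/kg

344.7 mOsm/kg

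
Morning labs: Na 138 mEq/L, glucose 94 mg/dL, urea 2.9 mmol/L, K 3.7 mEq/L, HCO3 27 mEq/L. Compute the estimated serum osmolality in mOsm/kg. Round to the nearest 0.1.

Calculated osmolality = 2·Na + glucose/18 + urea
= 2·138 + 94/18 + 2.9
= 276 + 5.22 + 2.90
= 284.12 mOsm/kg

284.1 mOsm/kg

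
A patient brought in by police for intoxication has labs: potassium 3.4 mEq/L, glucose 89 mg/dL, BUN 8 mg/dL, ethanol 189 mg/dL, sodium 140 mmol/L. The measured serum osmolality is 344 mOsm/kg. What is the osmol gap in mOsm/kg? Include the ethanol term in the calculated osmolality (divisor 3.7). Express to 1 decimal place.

Calculated osmolality = 2·Na + glucose/18 + BUN/2.8 + ethanol/3.7
= 2·140 + 89/18 + 8/2.8 + 189/3.7
= 280 + 4.94 + 2.86 + 51.08
= 338.88 mOsm/kg ≈ 338.9 mOsm/kg
Osmolar gap = measured − calculated = 344 − 338.9 = 5.1 mOsm/kg

5.1 mOsm/kg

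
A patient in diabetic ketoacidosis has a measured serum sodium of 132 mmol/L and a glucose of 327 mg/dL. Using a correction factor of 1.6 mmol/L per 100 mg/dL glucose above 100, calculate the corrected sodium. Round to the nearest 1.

Corrected Na = measured Na + 1.6 · (glucose − 100)/100
= 132 + 1.6 · (327 − 100)/100
= 132 + 3.6
= 135.6 mmol/L

136 mmol/L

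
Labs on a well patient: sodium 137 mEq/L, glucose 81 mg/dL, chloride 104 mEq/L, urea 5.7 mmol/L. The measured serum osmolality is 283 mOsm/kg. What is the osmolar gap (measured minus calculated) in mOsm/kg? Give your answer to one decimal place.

-1.2 mOsm/kg

Calculated osmolality = 2·Na + glucose/18 + urea
= 2·137 + 81/18 + 5.7
= 274 + 4.50 + 5.70
= 284.2 mOsm/kg ≈ 284.2 mOsm/kg
Osmolar gap = measured − calculated = 283 − 284.2 = -1.2 mOsm/kg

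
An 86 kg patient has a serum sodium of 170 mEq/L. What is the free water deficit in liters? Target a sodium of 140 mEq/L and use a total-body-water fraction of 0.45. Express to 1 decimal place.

TBW = 0.45 · 86 = 38.7 L
Free water deficit = TBW · (Na/140 − 1)
= 38.7 · (170/140 − 1)
= 38.7 · 0.2143
= 8.29 L

8.3 L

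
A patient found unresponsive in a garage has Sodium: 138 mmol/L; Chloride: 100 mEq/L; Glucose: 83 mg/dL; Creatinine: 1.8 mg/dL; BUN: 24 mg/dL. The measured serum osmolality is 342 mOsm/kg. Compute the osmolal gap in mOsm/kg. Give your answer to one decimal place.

Calculated osmolality = 2·Na + glucose/18 + BUN/2.8
= 2·138 + 83/18 + 24/2.8
= 276 + 4.61 + 8.57
= 289.18 mOsm/kg ≈ 289.2 mOsm/kg
Osmolar gap = measured − calculated = 342 − 289.2 = 52.8 mOsm/kg

52.8 mOsm/kg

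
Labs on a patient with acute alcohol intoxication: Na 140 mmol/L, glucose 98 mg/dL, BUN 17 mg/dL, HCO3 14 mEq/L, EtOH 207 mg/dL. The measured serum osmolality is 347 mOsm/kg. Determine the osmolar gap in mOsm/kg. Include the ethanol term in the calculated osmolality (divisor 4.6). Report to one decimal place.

10.5 mOsm/kg

Calculated osmolality = 2·Na + glucose/18 + BUN/2.8 + ethanol/4.6
= 2·140 + 98/18 + 17/2.8 + 207/4.6
= 280 + 5.44 + 6.07 + 45
= 336.51 mOsm/kg ≈ 336.5 mOsm/kg
Osmolar gap = measured − calculated = 347 − 336.5 = 10.5 mOsm/kg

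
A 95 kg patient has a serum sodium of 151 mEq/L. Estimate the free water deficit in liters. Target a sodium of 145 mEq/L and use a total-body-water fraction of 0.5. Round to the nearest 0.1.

TBW = 0.5 · 95 = 47.5 L
Free water deficit = TBW · (Na/145 − 1)
= 47.5 · (151/145 − 1)
= 47.5 · 0.0414
= 1.97 L

2.0 L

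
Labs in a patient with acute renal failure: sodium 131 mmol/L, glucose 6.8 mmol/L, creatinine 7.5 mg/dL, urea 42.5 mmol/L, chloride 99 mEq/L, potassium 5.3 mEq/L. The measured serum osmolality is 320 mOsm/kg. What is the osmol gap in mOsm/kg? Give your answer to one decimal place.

8.7 mOsm/kg

Calculated osmolality = 2·Na + glucose + urea
= 2·131 + 6.8 + 42.5
= 262 + 6.80 + 42.50
= 311.3 mOsm/kg ≈ 311.3 mOsm/kg
Osmolar gap = measured − calculated = 320 − 311.3 = 8.7 mOsm/kg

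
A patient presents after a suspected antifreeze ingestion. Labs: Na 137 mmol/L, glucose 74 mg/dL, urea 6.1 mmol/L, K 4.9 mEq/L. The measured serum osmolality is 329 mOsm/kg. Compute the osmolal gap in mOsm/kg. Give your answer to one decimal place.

44.8 mOsm/kg

Calculated osmolality = 2·Na + glucose/18 + urea
= 2·137 + 74/18 + 6.1
= 274 + 4.11 + 6.10
= 284.21 mOsm/kg ≈ 284.2 mOsm/kg
Osmolar gap = measured − calculated = 329 − 284.2 = 44.8 mOsm/kg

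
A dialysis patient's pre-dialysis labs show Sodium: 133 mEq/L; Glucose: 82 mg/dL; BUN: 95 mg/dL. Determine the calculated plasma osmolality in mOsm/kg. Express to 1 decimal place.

304.5 mOsm/kg

Calculated osmolality = 2·Na + glucose/18 + BUN/2.8
= 2·133 + 82/18 + 95/2.8
= 266 + 4.56 + 33.93
= 304.49 mOsm/kg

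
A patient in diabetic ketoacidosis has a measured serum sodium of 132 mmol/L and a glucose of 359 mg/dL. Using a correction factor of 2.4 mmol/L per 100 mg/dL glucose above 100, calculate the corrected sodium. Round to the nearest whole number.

138 mmol/L

Corrected Na = measured Na + 2.4 · (glucose − 100)/100
= 132 + 2.4 · (359 − 100)/100
= 132 + 6.2
= 138.2 mmol/L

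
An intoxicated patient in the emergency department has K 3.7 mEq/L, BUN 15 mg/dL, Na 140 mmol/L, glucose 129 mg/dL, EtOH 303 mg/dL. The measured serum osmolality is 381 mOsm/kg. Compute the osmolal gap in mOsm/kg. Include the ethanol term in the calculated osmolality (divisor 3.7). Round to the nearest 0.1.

Calculated osmolality = 2·Na + glucose/18 + BUN/2.8 + ethanol/3.7
= 2·140 + 129/18 + 15/2.8 + 303/3.7
= 280 + 7.17 + 5.36 + 81.89
= 374.42 mOsm/kg ≈ 374.4 mOsm/kg
Osmolar gap = measured − calculated = 381 − 374.4 = 6.6 mOsm/kg

6.6 mOsm/kg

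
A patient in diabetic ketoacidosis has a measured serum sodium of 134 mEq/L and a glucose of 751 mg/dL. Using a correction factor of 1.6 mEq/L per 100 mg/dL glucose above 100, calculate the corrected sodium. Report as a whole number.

Corrected Na = measured Na + 1.6 · (glucose − 100)/100
= 134 + 1.6 · (751 − 100)/100
= 134 + 10.4
= 144.4 mEq/L

144 mEq/L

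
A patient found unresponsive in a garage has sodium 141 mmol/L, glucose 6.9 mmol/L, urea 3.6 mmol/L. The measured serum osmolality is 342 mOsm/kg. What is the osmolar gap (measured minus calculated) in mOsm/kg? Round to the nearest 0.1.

Calculated osmolality = 2·Na + glucose + urea
= 2·141 + 6.9 + 3.6
= 282 + 6.90 + 3.60
= 292.5 mOsm/kg ≈ 292.5 mOsm/kg
Osmolar gap = measured − calculated = 342 − 292.5 = 49.5 mOsm/kg

49.5 mOsm/kg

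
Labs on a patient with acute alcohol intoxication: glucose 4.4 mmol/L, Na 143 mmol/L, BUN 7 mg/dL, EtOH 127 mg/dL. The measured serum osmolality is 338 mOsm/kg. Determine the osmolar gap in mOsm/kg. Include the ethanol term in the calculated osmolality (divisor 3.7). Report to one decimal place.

10.8 mOsm/kg

Calculated osmolality = 2·Na + glucose + BUN/2.8 + ethanol/3.7
= 2·143 + 4.4 + 7/2.8 + 127/3.7
= 286 + 4.40 + 2.50 + 34.32
= 327.22 mOsm/kg ≈ 327.2 mOsm/kg
Osmolar gap = measured − calculated = 338 − 327.2 = 10.8 mOsm/kg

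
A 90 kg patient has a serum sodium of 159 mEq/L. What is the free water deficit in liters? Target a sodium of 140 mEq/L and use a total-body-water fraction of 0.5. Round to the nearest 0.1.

6.1 L

TBW = 0.5 · 90 = 45 L
Free water deficit = TBW · (Na/140 − 1)
= 45 · (159/140 − 1)
= 45 · 0.1357
= 6.11 L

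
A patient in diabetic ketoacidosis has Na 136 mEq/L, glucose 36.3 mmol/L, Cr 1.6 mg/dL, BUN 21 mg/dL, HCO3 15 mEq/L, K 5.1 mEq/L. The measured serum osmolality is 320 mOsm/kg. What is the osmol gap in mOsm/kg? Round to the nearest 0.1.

Calculated osmolality = 2·Na + glucose + BUN/2.8
= 2·136 + 36.3 + 21/2.8
= 272 + 36.30 + 7.50
= 315.8 mOsm/kg ≈ 315.8 mOsm/kg
Osmolar gap = measured − calculated = 320 − 315.8 = 4.2 mOsm/kg

4.2 mOsm/kg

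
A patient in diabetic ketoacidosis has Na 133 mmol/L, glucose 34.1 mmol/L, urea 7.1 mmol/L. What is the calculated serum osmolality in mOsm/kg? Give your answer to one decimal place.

307.2 mOsm/kg

Calculated osmolality = 2·Na + glucose + urea
= 2·133 + 34.1 + 7.1
= 266 + 34.10 + 7.10
= 307.2 mOsm/kg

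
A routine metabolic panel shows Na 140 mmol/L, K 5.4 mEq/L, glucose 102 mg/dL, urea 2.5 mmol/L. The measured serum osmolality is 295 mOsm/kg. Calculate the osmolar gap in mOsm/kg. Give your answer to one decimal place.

6.8 mOsm/kg

Calculated osmolality = 2·Na + glucose/18 + urea
= 2·140 + 102/18 + 2.5
= 280 + 5.67 + 2.50
= 288.17 mOsm/kg ≈ 288.2 mOsm/kg
Osmolar gap = measured − calculated = 295 − 288.2 = 6.8 mOsm/kg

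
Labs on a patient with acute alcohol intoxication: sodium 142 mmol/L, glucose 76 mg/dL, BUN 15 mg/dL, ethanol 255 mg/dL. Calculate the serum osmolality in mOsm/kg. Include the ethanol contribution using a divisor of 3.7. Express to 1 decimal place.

Calculated osmolality = 2·Na + glucose/18 + BUN/2.8 + ethanol/3.7
= 2·142 + 76/18 + 15/2.8 + 255/3.7
= 284 + 4.22 + 5.36 + 68.92
= 362.5 mOsm/kg

362.5 mOsm/kg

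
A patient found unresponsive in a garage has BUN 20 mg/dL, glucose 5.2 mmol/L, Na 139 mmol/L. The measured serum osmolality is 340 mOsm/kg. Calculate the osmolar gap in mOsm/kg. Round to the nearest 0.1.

49.7 mOsm/kg

Calculated osmolality = 2·Na + glucose + BUN/2.8
= 2·139 + 5.2 + 20/2.8
= 278 + 5.20 + 7.14
= 290.34 mOsm/kg ≈ 290.3 mOsm/kg
Osmolar gap = measured − calculated = 340 − 290.3 = 49.7 mOsm/kg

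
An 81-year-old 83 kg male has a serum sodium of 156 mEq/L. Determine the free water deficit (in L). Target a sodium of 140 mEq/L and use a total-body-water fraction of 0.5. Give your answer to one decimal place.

4.7 L

TBW = 0.5 · 83 = 41.5 L
Free water deficit = TBW · (Na/140 − 1)
= 41.5 · (156/140 − 1)
= 41.5 · 0.1143
= 4.74 L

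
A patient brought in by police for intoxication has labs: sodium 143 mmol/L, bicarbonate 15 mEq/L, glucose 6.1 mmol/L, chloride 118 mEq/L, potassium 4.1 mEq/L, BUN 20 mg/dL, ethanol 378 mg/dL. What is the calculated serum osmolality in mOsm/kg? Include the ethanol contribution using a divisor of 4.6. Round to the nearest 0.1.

Calculated osmolality = 2·Na + glucose + BUN/2.8 + ethanol/4.6
= 2·143 + 6.1 + 20/2.8 + 378/4.6
= 286 + 6.10 + 7.14 + 82.17
= 381.41 mOsm/kg

381.4 mOsm/kg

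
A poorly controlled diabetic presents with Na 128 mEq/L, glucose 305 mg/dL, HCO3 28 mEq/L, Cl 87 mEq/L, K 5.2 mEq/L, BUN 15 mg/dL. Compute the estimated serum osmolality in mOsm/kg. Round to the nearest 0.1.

Calculated osmolality = 2·Na + glucose/18 + BUN/2.8
= 2·128 + 305/18 + 15/2.8
= 256 + 16.94 + 5.36
= 278.3 mOsm/kg

278.3 mOsm/kg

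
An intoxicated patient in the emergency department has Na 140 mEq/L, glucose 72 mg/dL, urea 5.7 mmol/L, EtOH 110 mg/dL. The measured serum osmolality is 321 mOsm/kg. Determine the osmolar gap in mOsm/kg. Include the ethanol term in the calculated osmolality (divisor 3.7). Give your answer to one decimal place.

1.6 mOsm/kg

Calculated osmolality = 2·Na + glucose/18 + urea + ethanol/3.7
= 2·140 + 72/18 + 5.7 + 110/3.7
= 280 + 4 + 5.70 + 29.73
= 319.43 mOsm/kg ≈ 319.4 mOsm/kg
Osmolar gap = measured − calculated = 321 − 319.4 = 1.6 mOsm/kg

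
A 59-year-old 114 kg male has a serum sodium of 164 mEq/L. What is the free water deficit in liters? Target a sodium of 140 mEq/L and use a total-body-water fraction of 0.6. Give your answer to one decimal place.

TBW = 0.6 · 114 = 68.4 L
Free water deficit = TBW · (Na/140 − 1)
= 68.4 · (164/140 − 1)
= 68.4 · 0.1714
= 11.72 L

11.7 L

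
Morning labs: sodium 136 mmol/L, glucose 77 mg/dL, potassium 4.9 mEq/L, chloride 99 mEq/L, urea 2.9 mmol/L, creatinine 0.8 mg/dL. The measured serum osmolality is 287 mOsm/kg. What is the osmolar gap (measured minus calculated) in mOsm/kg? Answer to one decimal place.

7.8 mOsm/kg

Calculated osmolality = 2·Na + glucose/18 + urea
= 2·136 + 77/18 + 2.9
= 272 + 4.28 + 2.90
= 279.18 mOsm/kg ≈ 279.2 mOsm/kg
Osmolar gap = measured − calculated = 287 − 279.2 = 7.8 mOsm/kg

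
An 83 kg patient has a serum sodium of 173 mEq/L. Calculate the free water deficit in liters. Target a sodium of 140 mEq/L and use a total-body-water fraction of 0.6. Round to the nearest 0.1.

11.7 L

TBW = 0.6 · 83 = 49.8 L
Free water deficit = TBW · (Na/140 − 1)
= 49.8 · (173/140 − 1)
= 49.8 · 0.2357
= 11.74 L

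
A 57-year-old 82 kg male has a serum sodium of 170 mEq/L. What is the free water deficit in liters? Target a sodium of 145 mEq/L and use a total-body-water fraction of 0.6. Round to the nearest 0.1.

8.5 L

TBW = 0.6 · 82 = 49.2 L
Free water deficit = TBW · (Na/145 − 1)
= 49.2 · (170/145 − 1)
= 49.2 · 0.1724
= 8.48 L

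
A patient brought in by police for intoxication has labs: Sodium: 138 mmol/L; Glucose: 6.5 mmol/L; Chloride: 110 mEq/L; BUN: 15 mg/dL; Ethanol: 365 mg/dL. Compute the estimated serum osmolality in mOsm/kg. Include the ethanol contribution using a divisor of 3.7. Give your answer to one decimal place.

386.5 mOsm/kg

Calculated osmolality = 2·Na + glucose + BUN/2.8 + ethanol/3.7
= 2·138 + 6.5 + 15/2.8 + 365/3.7
= 276 + 6.50 + 5.36 + 98.65
= 386.51 mOsm/kg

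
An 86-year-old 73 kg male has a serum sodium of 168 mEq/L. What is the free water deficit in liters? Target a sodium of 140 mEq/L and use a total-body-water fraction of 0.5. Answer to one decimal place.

7.3 L

TBW = 0.5 · 73 = 36.5 L
Free water deficit = TBW · (Na/140 − 1)
= 36.5 · (168/140 − 1)
= 36.5 · 0.2
= 7.3 L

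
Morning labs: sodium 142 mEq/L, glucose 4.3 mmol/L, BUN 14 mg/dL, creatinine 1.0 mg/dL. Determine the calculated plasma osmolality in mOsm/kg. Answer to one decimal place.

Calculated osmolality = 2·Na + glucose + BUN/2.8
= 2·142 + 4.3 + 14/2.8
= 284 + 4.30 + 5
= 293.3 mOsm/kg

293.3 mOsm/kg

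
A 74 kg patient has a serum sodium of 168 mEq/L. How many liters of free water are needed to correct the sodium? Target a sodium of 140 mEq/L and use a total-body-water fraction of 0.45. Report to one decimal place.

TBW = 0.45 · 74 = 33.3 L
Free water deficit = TBW · (Na/140 − 1)
= 33.3 · (168/140 − 1)
= 33.3 · 0.2
= 6.66 L

6.7 L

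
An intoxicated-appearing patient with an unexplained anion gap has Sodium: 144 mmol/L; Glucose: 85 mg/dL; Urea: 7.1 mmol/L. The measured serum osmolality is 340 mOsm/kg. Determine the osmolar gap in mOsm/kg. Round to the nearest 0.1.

40.2 mOsm/kg

Calculated osmolality = 2·Na + glucose/18 + urea
= 2·144 + 85/18 + 7.1
= 288 + 4.72 + 7.10
= 299.82 mOsm/kg ≈ 299.8 mOsm/kg
Osmolar gap = measured − calculated = 340 − 299.8 = 40.2 mOsm/kg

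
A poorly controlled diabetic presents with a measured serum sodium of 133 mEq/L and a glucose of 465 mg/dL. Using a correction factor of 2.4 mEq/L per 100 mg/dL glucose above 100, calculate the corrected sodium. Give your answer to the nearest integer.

142 mEq/L

Corrected Na = measured Na + 2.4 · (glucose − 100)/100
= 133 + 2.4 · (465 − 100)/100
= 133 + 8.8
= 141.8 mEq/L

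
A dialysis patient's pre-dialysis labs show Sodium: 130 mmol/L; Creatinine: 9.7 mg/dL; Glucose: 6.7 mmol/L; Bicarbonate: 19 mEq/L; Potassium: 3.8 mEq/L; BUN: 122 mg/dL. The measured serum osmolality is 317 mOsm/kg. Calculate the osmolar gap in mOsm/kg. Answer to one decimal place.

6.7 mOsm/kg

Calculated osmolality = 2·Na + glucose + BUN/2.8
= 2·130 + 6.7 + 122/2.8
= 260 + 6.70 + 43.57
= 310.27 mOsm/kg ≈ 310.3 mOsm/kg
Osmolar gap = measured − calculated = 317 − 310.3 = 6.7 mOsm/kg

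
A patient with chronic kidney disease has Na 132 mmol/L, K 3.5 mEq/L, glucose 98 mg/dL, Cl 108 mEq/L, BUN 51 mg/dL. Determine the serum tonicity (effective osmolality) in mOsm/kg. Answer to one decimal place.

269.4 mOsm/kg

Effective osmolality excludes urea (freely permeant across cell membranes):
2·Na + glucose/18
= 2·132 + 98/18
= 264 + 5.44
= 269.44 mOsm/kg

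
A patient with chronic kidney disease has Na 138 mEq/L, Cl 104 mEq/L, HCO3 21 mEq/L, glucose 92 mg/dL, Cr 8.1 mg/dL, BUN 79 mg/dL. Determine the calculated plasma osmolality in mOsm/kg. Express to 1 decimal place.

309.3 mOsm/kg

Calculated osmolality = 2·Na + glucose/18 + BUN/2.8
= 2·138 + 92/18 + 79/2.8
= 276 + 5.11 + 28.21
= 309.32 mOsm/kg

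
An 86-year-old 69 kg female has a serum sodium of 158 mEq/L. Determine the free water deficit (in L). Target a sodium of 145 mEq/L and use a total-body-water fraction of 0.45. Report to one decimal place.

TBW = 0.45 · 69 = 31.05 L
Free water deficit = TBW · (Na/145 − 1)
= 31.05 · (158/145 − 1)
= 31.05 · 0.0897
= 2.79 L

2.8 L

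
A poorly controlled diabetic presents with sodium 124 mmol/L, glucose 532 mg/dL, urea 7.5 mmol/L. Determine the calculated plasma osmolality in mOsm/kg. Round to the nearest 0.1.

Calculated osmolality = 2·Na + glucose/18 + urea
= 2·124 + 532/18 + 7.5
= 248 + 29.56 + 7.50
= 285.06 mOsm/kg

285.1 mOsm/kg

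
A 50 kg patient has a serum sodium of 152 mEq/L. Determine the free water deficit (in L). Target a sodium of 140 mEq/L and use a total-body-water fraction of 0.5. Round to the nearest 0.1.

TBW = 0.5 · 50 = 25 L
Free water deficit = TBW · (Na/140 − 1)
= 25 · (152/140 − 1)
= 25 · 0.0857
= 2.14 L

2.1 L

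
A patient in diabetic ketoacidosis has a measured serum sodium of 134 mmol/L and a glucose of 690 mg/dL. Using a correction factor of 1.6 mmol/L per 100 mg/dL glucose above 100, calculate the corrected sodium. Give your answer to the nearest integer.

143 mmol/L

Corrected Na = measured Na + 1.6 · (glucose − 100)/100
= 134 + 1.6 · (690 − 100)/100
= 134 + 9.4
= 143.4 mmol/L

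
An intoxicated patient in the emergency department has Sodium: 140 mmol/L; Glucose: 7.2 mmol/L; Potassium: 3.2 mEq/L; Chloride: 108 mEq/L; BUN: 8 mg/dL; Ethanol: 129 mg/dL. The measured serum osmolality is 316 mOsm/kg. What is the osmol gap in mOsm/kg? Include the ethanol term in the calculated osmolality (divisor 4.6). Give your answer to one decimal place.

Calculated osmolality = 2·Na + glucose + BUN/2.8 + ethanol/4.6
= 2·140 + 7.2 + 8/2.8 + 129/4.6
= 280 + 7.20 + 2.86 + 28.04
= 318.1 mOsm/kg ≈ 318.1 mOsm/kg
Osmolar gap = measured − calculated = 316 − 318.1 = -2.1 mOsm/kg

-2.1 mOsm/kg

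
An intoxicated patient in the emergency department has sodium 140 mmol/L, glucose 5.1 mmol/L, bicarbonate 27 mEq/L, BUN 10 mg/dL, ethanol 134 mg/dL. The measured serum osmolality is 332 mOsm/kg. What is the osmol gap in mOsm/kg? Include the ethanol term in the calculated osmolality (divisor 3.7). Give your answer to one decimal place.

Calculated osmolality = 2·Na + glucose + BUN/2.8 + ethanol/3.7
= 2·140 + 5.1 + 10/2.8 + 134/3.7
= 280 + 5.10 + 3.57 + 36.22
= 324.89 mOsm/kg ≈ 324.9 mOsm/kg
Osmolar gap = measured − calculated = 332 − 324.9 = 7.1 mOsm/kg

7.1 mOsm/kg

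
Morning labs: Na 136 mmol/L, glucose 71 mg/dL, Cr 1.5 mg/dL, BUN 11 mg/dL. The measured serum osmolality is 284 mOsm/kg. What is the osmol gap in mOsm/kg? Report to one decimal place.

Calculated osmolality = 2·Na + glucose/18 + BUN/2.8
= 2·136 + 71/18 + 11/2.8
= 272 + 3.94 + 3.93
= 279.87 mOsm/kg ≈ 279.9 mOsm/kg
Osmolar gap = measured − calculated = 284 − 279.9 = 4.1 mOsm/kg

4.1 mOsm/kg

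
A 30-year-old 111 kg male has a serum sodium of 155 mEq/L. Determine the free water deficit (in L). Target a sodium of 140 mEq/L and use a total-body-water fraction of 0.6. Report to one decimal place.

TBW = 0.6 · 111 = 66.6 L
Free water deficit = TBW · (Na/140 − 1)
= 66.6 · (155/140 − 1)
= 66.6 · 0.1071
= 7.13 L

7.1 L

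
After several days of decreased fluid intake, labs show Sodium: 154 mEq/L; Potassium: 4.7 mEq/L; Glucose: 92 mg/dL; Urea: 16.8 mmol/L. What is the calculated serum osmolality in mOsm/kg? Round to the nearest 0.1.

329.9 mOsm/kg

Calculated osmolality = 2·Na + glucose/18 + urea
= 2·154 + 92/18 + 16.8
= 308 + 5.11 + 16.80
= 329.91 mOsm/kg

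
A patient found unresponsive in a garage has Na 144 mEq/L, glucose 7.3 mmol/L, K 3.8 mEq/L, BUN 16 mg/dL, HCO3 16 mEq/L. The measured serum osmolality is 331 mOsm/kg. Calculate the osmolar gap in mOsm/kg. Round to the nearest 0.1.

30.0 mOsm/kg

Calculated osmolality = 2·Na + glucose + BUN/2.8
= 2·144 + 7.3 + 16/2.8
= 288 + 7.30 + 5.71
= 301.01 mOsm/kg ≈ 301.0 mOsm/kg
Osmolar gap = measured − calculated = 331 − 301.0 = 30.0 mOsm/kg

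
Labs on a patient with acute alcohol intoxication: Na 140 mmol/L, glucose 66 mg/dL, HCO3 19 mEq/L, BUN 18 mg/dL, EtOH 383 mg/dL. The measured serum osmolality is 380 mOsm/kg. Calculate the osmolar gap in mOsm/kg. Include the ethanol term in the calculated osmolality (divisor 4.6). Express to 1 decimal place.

Calculated osmolality = 2·Na + glucose/18 + BUN/2.8 + ethanol/4.6
= 2·140 + 66/18 + 18/2.8 + 383/4.6
= 280 + 3.67 + 6.43 + 83.26
= 373.36 mOsm/kg ≈ 373.4 mOsm/kg
Osmolar gap = measured − calculated = 380 − 373.4 = 6.6 mOsm/kg

6.6 mOsm/kg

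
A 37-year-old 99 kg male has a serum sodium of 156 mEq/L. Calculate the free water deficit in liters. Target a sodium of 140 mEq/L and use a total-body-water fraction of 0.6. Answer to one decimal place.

TBW = 0.6 · 99 = 59.4 L
Free water deficit = TBW · (Na/140 − 1)
= 59.4 · (156/140 − 1)
= 59.4 · 0.1143
= 6.79 L

6.8 L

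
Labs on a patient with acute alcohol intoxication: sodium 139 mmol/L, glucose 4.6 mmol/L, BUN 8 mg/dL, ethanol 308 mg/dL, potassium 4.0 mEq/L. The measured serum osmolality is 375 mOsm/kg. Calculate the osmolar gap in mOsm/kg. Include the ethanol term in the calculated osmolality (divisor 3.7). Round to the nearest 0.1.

6.3 mOsm/kg

Calculated osmolality = 2·Na + glucose + BUN/2.8 + ethanol/3.7
= 2·139 + 4.6 + 8/2.8 + 308/3.7
= 278 + 4.60 + 2.86 + 83.24
= 368.7 mOsm/kg ≈ 368.7 mOsm/kg
Osmolar gap = measured − calculated = 375 − 368.7 = 6.3 mOsm/kg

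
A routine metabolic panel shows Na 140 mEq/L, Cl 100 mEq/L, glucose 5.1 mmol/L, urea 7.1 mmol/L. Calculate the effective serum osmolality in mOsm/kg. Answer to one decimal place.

Effective osmolality excludes urea (freely permeant across cell membranes):
2·Na + glucose
= 2·140 + 5.1
= 280 + 5.1
= 285.1 mOsm/kg

285.1 mOsm/kg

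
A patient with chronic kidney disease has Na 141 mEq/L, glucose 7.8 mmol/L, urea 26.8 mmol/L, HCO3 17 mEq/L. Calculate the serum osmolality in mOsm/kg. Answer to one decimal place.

Calculated osmolality = 2·Na + glucose + urea
= 2·141 + 7.8 + 26.8
= 282 + 7.80 + 26.80
= 316.6 mOsm/kg

316.6 mOsm/kg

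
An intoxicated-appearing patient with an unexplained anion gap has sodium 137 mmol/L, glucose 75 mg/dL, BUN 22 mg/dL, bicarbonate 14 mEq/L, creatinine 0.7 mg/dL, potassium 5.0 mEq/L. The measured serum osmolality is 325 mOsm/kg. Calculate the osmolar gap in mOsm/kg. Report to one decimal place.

39.0 mOsm/kg

Calculated osmolality = 2·Na + glucose/18 + BUN/2.8
= 2·137 + 75/18 + 22/2.8
= 274 + 4.17 + 7.86
= 286.03 mOsm/kg ≈ 286.0 mOsm/kg
Osmolar gap = measured − calculated = 325 − 286.0 = 39.0 mOsm/kg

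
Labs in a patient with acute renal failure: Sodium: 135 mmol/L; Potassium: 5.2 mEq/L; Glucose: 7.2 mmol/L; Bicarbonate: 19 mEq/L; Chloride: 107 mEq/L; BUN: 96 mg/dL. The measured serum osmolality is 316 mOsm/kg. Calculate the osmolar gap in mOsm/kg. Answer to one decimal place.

Calculated osmolality = 2·Na + glucose + BUN/2.8
= 2·135 + 7.2 + 96/2.8
= 270 + 7.20 + 34.29
= 311.49 mOsm/kg ≈ 311.5 mOsm/kg
Osmolar gap = measured − calculated = 316 − 311.5 = 4.5 mOsm/kg

4.5 mOsm/kg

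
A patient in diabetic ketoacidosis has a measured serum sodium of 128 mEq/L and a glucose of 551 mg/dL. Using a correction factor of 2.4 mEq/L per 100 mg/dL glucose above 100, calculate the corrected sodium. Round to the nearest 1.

139 mEq/L

Corrected Na = measured Na + 2.4 · (glucose − 100)/100
= 128 + 2.4 · (551 − 100)/100
= 128 + 10.8
= 138.8 mEq/L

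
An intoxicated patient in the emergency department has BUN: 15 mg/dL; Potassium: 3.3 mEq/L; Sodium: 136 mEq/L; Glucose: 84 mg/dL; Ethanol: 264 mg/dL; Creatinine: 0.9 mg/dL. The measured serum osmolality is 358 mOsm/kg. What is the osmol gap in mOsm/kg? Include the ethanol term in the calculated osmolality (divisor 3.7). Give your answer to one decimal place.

Calculated osmolality = 2·Na + glucose/18 + BUN/2.8 + ethanol/3.7
= 2·136 + 84/18 + 15/2.8 + 264/3.7
= 272 + 4.67 + 5.36 + 71.35
= 353.38 mOsm/kg ≈ 353.4 mOsm/kg
Osmolar gap = measured − calculated = 358 − 353.4 = 4.6 mOsm/kg

4.6 mOsm/kg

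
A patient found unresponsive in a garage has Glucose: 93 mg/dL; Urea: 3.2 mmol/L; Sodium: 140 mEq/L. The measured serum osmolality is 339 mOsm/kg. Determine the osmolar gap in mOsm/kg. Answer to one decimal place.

Calculated osmolality = 2·Na + glucose/18 + urea
= 2·140 + 93/18 + 3.2
= 280 + 5.17 + 3.20
= 288.37 mOsm/kg ≈ 288.4 mOsm/kg
Osmolar gap = measured − calculated = 339 − 288.4 = 50.6 mOsm/kg

50.6 mOsm/kg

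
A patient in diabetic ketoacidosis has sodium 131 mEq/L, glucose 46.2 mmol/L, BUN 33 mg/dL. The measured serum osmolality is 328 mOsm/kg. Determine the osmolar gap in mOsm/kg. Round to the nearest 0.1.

8.0 mOsm/kg

Calculated osmolality = 2·Na + glucose + BUN/2.8
= 2·131 + 46.2 + 33/2.8
= 262 + 46.20 + 11.79
= 319.99 mOsm/kg ≈ 320.0 mOsm/kg
Osmolar gap = measured − calculated = 328 − 320.0 = 8.0 mOsm/kg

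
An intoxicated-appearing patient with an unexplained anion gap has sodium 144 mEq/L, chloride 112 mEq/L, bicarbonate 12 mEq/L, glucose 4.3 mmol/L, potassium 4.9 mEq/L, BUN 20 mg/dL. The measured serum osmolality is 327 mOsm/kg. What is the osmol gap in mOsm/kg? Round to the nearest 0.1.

27.6 mOsm/kg

Calculated osmolality = 2·Na + glucose + BUN/2.8
= 2·144 + 4.3 + 20/2.8
= 288 + 4.30 + 7.14
= 299.44 mOsm/kg ≈ 299.4 mOsm/kg
Osmolar gap = measured − calculated = 327 − 299.4 = 27.6 mOsm/kg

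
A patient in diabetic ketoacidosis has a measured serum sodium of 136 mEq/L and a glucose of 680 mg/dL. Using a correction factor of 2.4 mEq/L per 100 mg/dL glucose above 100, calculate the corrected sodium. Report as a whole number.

Corrected Na = measured Na + 2.4 · (glucose − 100)/100
= 136 + 2.4 · (680 − 100)/100
= 136 + 13.9
= 149.9 mEq/L

150 mEq/L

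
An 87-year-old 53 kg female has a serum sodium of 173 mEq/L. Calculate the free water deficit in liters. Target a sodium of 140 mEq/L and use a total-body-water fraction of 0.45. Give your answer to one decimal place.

5.6 L

TBW = 0.45 · 53 = 23.85 L
Free water deficit = TBW · (Na/140 − 1)
= 23.85 · (173/140 − 1)
= 23.85 · 0.2357
= 5.62 L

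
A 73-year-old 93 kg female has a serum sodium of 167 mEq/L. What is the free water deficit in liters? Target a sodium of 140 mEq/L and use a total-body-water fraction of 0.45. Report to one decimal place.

8.1 L

TBW = 0.45 · 93 = 41.85 L
Free water deficit = TBW · (Na/140 − 1)
= 41.85 · (167/140 − 1)
= 41.85 · 0.1929
= 8.07 L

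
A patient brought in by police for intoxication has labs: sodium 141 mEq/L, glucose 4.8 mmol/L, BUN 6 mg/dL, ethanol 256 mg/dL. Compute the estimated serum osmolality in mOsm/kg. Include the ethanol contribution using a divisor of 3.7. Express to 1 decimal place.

358.1 mOsm/kg

Calculated osmolality = 2·Na + glucose + BUN/2.8 + ethanol/3.7
= 2·141 + 4.8 + 6/2.8 + 256/3.7
= 282 + 4.80 + 2.14 + 69.19
= 358.13 mOsm/kg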